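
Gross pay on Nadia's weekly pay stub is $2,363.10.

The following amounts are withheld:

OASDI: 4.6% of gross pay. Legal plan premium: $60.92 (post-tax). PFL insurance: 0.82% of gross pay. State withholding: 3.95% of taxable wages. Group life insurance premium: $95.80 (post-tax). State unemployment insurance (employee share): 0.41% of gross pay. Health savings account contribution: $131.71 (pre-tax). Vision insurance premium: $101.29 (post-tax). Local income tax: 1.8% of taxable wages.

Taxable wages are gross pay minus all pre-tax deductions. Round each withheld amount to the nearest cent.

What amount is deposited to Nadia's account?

Health savings account contribution: $131.71
Taxable wages = $2,363.10 − $131.71 = $2,231.39
Local income tax: $2,231.39 × 0.018 = $40.17
State withholding: $2,231.39 × 0.0395 = $88.14
PFL insurance: $2,363.10 × 0.0082 = $19.38
OASDI: $2,363.10 × 0.046 = $108.70
State unemployment insurance (employee share): $2,363.10 × 0.0041 = $9.69
Legal plan premium: $60.92
Vision insurance premium: $101.29
Group life insurance premium: $95.80
Total deductions = $131.71 + $40.17 + $88.14 + $19.38 + $108.70 + $9.69 + $60.92 + $101.29 + $95.80 = $655.80
Net pay = $2,363.10 − $655.80 = $1,707.30

$1,707.30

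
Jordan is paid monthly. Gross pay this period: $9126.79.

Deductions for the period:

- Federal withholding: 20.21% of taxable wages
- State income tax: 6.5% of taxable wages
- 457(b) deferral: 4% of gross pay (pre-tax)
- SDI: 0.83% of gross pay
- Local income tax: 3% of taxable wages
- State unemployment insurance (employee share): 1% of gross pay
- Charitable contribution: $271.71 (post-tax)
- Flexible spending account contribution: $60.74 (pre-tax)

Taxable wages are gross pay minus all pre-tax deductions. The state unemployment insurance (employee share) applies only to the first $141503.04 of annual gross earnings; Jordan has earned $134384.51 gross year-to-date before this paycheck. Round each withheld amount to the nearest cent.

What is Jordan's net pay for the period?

457(b) deferral: $9126.79 × 0.04 = $365.07
Flexible spending account contribution: $60.74
Pre-tax total = $365.07 + $60.74 = $425.81
Taxable wages = $9126.79 − $425.81 = $8700.98
Federal withholding: $8700.98 × 0.2021 = $1758.47
State income tax: $8700.98 × 0.065 = $565.56
Local income tax: $8700.98 × 0.03 = $261.03
SDI: $9126.79 × 0.0083 = $75.75
State unemployment insurance (employee share): only $141503.04 − $134384.51 = $7118.53 of this check is subject → $7118.53 × 0.01 = $71.19
Charitable contribution: $271.71
Total deductions = $365.07 + $60.74 + $1758.47 + $565.56 + $261.03 + $75.75 + $71.19 + $271.71 = $3429.52
Net pay = $9126.79 − $3429.52 = $5697.27

$5697.27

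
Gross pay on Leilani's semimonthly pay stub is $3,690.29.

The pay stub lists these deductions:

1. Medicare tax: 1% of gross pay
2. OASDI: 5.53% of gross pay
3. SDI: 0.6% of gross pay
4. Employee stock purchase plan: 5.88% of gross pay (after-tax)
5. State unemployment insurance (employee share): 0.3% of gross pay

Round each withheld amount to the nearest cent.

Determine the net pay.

$3,199.12

State unemployment insurance (employee share): $3,690.29 × 0.003 = $11.07
SDI: $3,690.29 × 0.006 = $22.14
OASDI: $3,690.29 × 0.0553 = $204.07
Medicare tax: $3,690.29 × 0.01 = $36.90
Employee stock purchase plan: $3,690.29 × 0.0588 = $216.99
Total deductions = $11.07 + $22.14 + $204.07 + $36.90 + $216.99 = $491.17
Net pay = $3,690.29 − $491.17 = $3,199.12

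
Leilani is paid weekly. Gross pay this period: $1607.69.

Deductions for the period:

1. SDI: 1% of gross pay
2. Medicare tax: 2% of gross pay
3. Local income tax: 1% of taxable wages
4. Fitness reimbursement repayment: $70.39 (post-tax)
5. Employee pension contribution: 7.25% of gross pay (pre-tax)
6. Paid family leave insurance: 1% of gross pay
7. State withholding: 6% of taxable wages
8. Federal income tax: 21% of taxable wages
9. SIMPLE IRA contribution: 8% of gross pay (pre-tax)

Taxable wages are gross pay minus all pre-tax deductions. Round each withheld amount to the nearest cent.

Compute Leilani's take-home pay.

$846.30

Employee pension contribution: $1607.69 × 0.0725 = $116.56
SIMPLE IRA contribution: $1607.69 × 0.08 = $128.62
Pre-tax total = $116.56 + $128.62 = $245.18
Taxable wages = $1607.69 − $245.18 = $1362.51
Federal income tax: $1362.51 × 0.21 = $286.13
Local income tax: $1362.51 × 0.01 = $13.63
State withholding: $1362.51 × 0.06 = $81.75
Paid family leave insurance: $1607.69 × 0.01 = $16.08
Medicare tax: $1607.69 × 0.02 = $32.15
SDI: $1607.69 × 0.01 = $16.08
Fitness reimbursement repayment: $70.39
Total deductions = $116.56 + $128.62 + $286.13 + $13.63 + $81.75 + $16.08 + $32.15 + $16.08 + $70.39 = $761.39
Net pay = $1607.69 − $761.39 = $846.30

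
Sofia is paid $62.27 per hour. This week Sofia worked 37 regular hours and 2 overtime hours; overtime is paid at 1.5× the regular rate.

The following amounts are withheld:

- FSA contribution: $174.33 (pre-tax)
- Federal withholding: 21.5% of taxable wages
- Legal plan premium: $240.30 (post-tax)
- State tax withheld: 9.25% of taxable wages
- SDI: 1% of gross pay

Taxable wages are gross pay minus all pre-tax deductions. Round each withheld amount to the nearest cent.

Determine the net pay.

Regular pay: 37 × $62.27 = $2,303.99
Overtime pay: 2 × $62.27 × 1.5 = $186.81
Gross pay = $2,303.99 + $186.81 = $2,490.80
FSA contribution: $174.33
Taxable wages = $2,490.80 − $174.33 = $2,316.47
State tax withheld: $2,316.47 × 0.0925 = $214.27
Federal withholding: $2,316.47 × 0.215 = $498.04
SDI: $2,490.80 × 0.01 = $24.91
Legal plan premium: $240.30
Total deductions = $174.33 + $214.27 + $498.04 + $24.91 + $240.30 = $1,151.85
Net pay = $2,490.80 − $1,151.85 = $1,338.95

$1,338.95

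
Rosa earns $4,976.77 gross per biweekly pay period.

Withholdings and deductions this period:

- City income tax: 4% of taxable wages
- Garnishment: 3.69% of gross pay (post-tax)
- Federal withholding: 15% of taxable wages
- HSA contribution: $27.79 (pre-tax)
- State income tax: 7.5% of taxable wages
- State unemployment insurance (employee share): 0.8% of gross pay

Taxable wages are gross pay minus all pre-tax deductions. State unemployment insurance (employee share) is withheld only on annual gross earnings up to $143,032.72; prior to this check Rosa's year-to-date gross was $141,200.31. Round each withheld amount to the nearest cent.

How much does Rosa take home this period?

$3,439.20

HSA contribution: $27.79
Taxable wages = $4,976.77 − $27.79 = $4,948.98
City income tax: $4,948.98 × 0.04 = $197.96
State income tax: $4,948.98 × 0.075 = $371.17
Federal withholding: $4,948.98 × 0.15 = $742.35
State unemployment insurance (employee share): only $143,032.72 − $141,200.31 = $1,832.41 of this check is subject → $1,832.41 × 0.008 = $14.66
Garnishment: $4,976.77 × 0.0369 = $183.64
Total deductions = $27.79 + $197.96 + $371.17 + $742.35 + $14.66 + $183.64 = $1,537.57
Net pay = $4,976.77 − $1,537.57 = $3,439.20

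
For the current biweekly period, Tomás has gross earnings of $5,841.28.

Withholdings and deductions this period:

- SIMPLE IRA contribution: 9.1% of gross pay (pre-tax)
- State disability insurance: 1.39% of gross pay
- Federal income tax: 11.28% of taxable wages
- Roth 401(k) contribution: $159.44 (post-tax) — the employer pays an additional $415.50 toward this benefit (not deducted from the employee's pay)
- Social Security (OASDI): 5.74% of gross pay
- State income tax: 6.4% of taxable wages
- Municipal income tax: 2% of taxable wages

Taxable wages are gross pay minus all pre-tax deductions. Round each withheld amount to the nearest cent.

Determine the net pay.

$3,688.85

SIMPLE IRA contribution: $5,841.28 × 0.091 = $531.56
Taxable wages = $5,841.28 − $531.56 = $5,309.72
Municipal income tax: $5,309.72 × 0.02 = $106.19
State income tax: $5,309.72 × 0.064 = $339.82
Federal income tax: $5,309.72 × 0.1128 = $598.94
State disability insurance: $5,841.28 × 0.0139 = $81.19
Social Security (OASDI): $5,841.28 × 0.0574 = $335.29
Roth 401(k) contribution: $159.44
(Employer's $415.50 toward Roth 401(k) contribution is not withheld from the employee.)
Total deductions = $531.56 + $106.19 + $339.82 + $598.94 + $81.19 + $335.29 + $159.44 = $2,152.43
Net pay = $5,841.28 − $2,152.43 = $3,688.85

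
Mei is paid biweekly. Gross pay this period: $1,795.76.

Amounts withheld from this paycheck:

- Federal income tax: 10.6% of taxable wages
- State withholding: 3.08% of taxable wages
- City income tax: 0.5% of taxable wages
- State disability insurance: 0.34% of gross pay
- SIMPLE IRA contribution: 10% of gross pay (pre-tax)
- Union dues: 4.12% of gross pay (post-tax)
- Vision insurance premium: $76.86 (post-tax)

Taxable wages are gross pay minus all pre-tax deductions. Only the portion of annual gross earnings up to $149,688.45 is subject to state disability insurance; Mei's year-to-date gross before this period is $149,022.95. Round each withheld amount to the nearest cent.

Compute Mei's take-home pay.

$1,233.89

SIMPLE IRA contribution: $1,795.76 × 0.1 = $179.58
Taxable wages = $1,795.76 − $179.58 = $1,616.18
State withholding: $1,616.18 × 0.0308 = $49.78
City income tax: $1,616.18 × 0.005 = $8.08
Federal income tax: $1,616.18 × 0.106 = $171.32
State disability insurance: only $149,688.45 − $149,022.95 = $665.50 of this check is subject → $665.50 × 0.0034 = $2.26
Vision insurance premium: $76.86
Union dues: $1,795.76 × 0.0412 = $73.99
Total deductions = $179.58 + $49.78 + $8.08 + $171.32 + $2.26 + $76.86 + $73.99 = $561.87
Net pay = $1,795.76 − $561.87 = $1,233.89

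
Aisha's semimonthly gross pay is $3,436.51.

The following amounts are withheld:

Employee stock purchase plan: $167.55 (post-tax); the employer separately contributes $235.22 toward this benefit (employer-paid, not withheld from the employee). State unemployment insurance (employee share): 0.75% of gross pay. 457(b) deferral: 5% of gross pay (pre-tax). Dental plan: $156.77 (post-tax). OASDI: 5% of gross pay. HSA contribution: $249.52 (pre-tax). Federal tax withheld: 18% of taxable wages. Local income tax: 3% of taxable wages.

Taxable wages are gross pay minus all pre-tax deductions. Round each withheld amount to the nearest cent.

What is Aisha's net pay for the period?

$1,860.06

HSA contribution: $249.52
457(b) deferral: $3,436.51 × 0.05 = $171.83
Pre-tax total = $249.52 + $171.83 = $421.35
Taxable wages = $3,436.51 − $421.35 = $3,015.16
Local income tax: $3,015.16 × 0.03 = $90.45
Federal tax withheld: $3,015.16 × 0.18 = $542.73
OASDI: $3,436.51 × 0.05 = $171.83
State unemployment insurance (employee share): $3,436.51 × 0.0075 = $25.77
Employee stock purchase plan: $167.55
Dental plan: $156.77
(Employer's $235.22 toward employee stock purchase plan is not withheld from the employee.)
Total deductions = $249.52 + $171.83 + $90.45 + $542.73 + $171.83 + $25.77 + $167.55 + $156.77 = $1,576.45
Net pay = $3,436.51 − $1,576.45 = $1,860.06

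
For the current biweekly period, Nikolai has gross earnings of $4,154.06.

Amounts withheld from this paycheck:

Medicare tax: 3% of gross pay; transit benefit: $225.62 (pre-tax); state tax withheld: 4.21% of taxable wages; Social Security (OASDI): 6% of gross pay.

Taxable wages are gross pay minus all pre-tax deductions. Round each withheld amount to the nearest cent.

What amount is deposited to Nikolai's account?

Transit benefit: $225.62
Taxable wages = $4,154.06 − $225.62 = $3,928.44
State tax withheld: $3,928.44 × 0.0421 = $165.39
Social Security (OASDI): $4,154.06 × 0.06 = $249.24
Medicare tax: $4,154.06 × 0.03 = $124.62
Total deductions = $225.62 + $165.39 + $249.24 + $124.62 = $764.87
Net pay = $4,154.06 − $764.87 = $3,389.19

$3,389.19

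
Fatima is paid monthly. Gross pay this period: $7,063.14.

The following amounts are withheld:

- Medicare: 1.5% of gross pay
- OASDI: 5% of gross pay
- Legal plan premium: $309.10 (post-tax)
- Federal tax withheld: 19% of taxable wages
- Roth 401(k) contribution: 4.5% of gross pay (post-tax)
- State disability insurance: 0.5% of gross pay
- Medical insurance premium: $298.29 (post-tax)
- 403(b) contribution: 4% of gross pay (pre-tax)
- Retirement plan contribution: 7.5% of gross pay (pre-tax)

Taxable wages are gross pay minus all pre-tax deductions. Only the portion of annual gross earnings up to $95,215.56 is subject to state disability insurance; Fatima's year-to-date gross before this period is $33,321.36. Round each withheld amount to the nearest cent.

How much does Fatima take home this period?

403(b) contribution: $7,063.14 × 0.04 = $282.53
Retirement plan contribution: $7,063.14 × 0.075 = $529.74
Pre-tax total = $282.53 + $529.74 = $812.27
Taxable wages = $7,063.14 − $812.27 = $6,250.87
Federal tax withheld: $6,250.87 × 0.19 = $1,187.67
Medicare: $7,063.14 × 0.015 = $105.95
State disability insurance: cap not yet reached, full $7,063.14 is subject → $7,063.14 × 0.005 = $35.32
OASDI: $7,063.14 × 0.05 = $353.16
Legal plan premium: $309.10
Roth 401(k) contribution: $7,063.14 × 0.045 = $317.84
Medical insurance premium: $298.29
Total deductions = $282.53 + $529.74 + $1,187.67 + $105.95 + $35.32 + $353.16 + $309.10 + $317.84 + $298.29 = $3,419.60
Net pay = $7,063.14 − $3,419.60 = $3,643.54

$3,643.54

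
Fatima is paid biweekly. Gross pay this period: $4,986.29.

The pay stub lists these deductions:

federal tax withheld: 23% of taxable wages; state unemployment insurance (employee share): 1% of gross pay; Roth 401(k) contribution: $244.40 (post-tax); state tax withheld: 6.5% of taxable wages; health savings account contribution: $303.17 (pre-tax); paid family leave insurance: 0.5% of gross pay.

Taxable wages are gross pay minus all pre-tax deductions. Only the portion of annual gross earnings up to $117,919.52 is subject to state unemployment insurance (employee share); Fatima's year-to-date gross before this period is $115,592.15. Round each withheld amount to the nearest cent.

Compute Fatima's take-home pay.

Health savings account contribution: $303.17
Taxable wages = $4,986.29 − $303.17 = $4,683.12
State tax withheld: $4,683.12 × 0.065 = $304.40
Federal tax withheld: $4,683.12 × 0.23 = $1,077.12
State unemployment insurance (employee share): only $117,919.52 − $115,592.15 = $2,327.37 of this check is subject → $2,327.37 × 0.01 = $23.27
Paid family leave insurance: $4,986.29 × 0.005 = $24.93
Roth 401(k) contribution: $244.40
Total deductions = $303.17 + $304.40 + $1,077.12 + $23.27 + $24.93 + $244.40 = $1,977.29
Net pay = $4,986.29 − $1,977.29 = $3,009.00

$3,009.00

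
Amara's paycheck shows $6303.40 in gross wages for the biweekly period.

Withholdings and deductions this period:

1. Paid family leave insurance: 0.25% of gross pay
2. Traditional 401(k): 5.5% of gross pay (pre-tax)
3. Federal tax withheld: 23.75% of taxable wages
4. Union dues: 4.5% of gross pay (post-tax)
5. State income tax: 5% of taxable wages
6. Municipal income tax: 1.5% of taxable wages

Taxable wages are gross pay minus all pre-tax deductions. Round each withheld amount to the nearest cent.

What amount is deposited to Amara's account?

Traditional 401(k): $6303.40 × 0.055 = $346.69
Taxable wages = $6303.40 − $346.69 = $5956.71
State income tax: $5956.71 × 0.05 = $297.84
Federal tax withheld: $5956.71 × 0.2375 = $1414.72
Municipal income tax: $5956.71 × 0.015 = $89.35
Paid family leave insurance: $6303.40 × 0.0025 = $15.76
Union dues: $6303.40 × 0.045 = $283.65
Total deductions = $346.69 + $297.84 + $1414.72 + $89.35 + $15.76 + $283.65 = $2448.01
Net pay = $6303.40 − $2448.01 = $3855.39

$3855.39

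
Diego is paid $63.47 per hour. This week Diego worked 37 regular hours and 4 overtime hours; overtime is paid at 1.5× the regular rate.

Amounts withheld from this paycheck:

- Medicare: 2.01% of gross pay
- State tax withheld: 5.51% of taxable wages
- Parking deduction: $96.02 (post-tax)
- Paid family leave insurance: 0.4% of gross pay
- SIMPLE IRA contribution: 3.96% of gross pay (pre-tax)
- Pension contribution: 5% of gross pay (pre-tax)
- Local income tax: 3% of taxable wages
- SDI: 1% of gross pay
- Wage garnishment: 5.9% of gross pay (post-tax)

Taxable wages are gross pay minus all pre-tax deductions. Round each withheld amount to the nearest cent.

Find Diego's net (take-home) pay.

Regular pay: 37 × $63.47 = $2,348.39
Overtime pay: 4 × $63.47 × 1.5 = $380.82
Gross pay = $2,348.39 + $380.82 = $2,729.21
SIMPLE IRA contribution: $2,729.21 × 0.0396 = $108.08
Pension contribution: $2,729.21 × 0.05 = $136.46
Pre-tax total = $108.08 + $136.46 = $244.54
Taxable wages = $2,729.21 − $244.54 = $2,484.67
Local income tax: $2,484.67 × 0.03 = $74.54
State tax withheld: $2,484.67 × 0.0551 = $136.91
SDI: $2,729.21 × 0.01 = $27.29
Paid family leave insurance: $2,729.21 × 0.004 = $10.92
Medicare: $2,729.21 × 0.0201 = $54.86
Parking deduction: $96.02
Wage garnishment: $2,729.21 × 0.059 = $161.02
Total deductions = $108.08 + $136.46 + $74.54 + $136.91 + $27.29 + $10.92 + $54.86 + $96.02 + $161.02 = $806.10
Net pay = $2,729.21 − $806.10 = $1,923.11

$1,923.11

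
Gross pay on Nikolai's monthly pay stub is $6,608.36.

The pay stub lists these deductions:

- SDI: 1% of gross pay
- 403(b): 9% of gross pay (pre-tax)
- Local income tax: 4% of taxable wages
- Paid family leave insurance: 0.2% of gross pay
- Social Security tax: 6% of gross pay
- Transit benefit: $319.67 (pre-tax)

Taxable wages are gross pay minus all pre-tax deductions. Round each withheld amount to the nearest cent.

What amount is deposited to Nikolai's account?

403(b): $6,608.36 × 0.09 = $594.75
Transit benefit: $319.67
Pre-tax total = $594.75 + $319.67 = $914.42
Taxable wages = $6,608.36 − $914.42 = $5,693.94
Local income tax: $5,693.94 × 0.04 = $227.76
Social Security tax: $6,608.36 × 0.06 = $396.50
SDI: $6,608.36 × 0.01 = $66.08
Paid family leave insurance: $6,608.36 × 0.002 = $13.22
Total deductions = $594.75 + $319.67 + $227.76 + $396.50 + $66.08 + $13.22 = $1,617.98
Net pay = $6,608.36 − $1,617.98 = $4,990.38

$4,990.38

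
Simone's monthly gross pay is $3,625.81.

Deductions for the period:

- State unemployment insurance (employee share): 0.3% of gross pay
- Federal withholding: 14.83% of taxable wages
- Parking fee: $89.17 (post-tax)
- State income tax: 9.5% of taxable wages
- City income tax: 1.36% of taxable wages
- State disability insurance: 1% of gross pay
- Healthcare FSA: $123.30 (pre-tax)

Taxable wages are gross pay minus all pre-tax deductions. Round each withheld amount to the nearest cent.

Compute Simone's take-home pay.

$2,466.41

Healthcare FSA: $123.30
Taxable wages = $3,625.81 − $123.30 = $3,502.51
City income tax: $3,502.51 × 0.0136 = $47.63
State income tax: $3,502.51 × 0.095 = $332.74
Federal withholding: $3,502.51 × 0.1483 = $519.42
State disability insurance: $3,625.81 × 0.01 = $36.26
State unemployment insurance (employee share): $3,625.81 × 0.003 = $10.88
Parking fee: $89.17
Total deductions = $123.30 + $47.63 + $332.74 + $519.42 + $36.26 + $10.88 + $89.17 = $1,159.40
Net pay = $3,625.81 − $1,159.40 = $2,466.41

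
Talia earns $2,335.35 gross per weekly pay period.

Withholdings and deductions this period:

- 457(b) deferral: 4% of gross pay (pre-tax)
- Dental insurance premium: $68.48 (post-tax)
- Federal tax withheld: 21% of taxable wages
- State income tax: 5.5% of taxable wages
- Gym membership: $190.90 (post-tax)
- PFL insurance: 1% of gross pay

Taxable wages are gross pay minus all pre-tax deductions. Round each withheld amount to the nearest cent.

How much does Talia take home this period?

457(b) deferral: $2,335.35 × 0.04 = $93.41
Taxable wages = $2,335.35 − $93.41 = $2,241.94
State income tax: $2,241.94 × 0.055 = $123.31
Federal tax withheld: $2,241.94 × 0.21 = $470.81
PFL insurance: $2,335.35 × 0.01 = $23.35
Dental insurance premium: $68.48
Gym membership: $190.90
Total deductions = $93.41 + $123.31 + $470.81 + $23.35 + $68.48 + $190.90 = $970.26
Net pay = $2,335.35 − $970.26 = $1,365.09

$1,365.09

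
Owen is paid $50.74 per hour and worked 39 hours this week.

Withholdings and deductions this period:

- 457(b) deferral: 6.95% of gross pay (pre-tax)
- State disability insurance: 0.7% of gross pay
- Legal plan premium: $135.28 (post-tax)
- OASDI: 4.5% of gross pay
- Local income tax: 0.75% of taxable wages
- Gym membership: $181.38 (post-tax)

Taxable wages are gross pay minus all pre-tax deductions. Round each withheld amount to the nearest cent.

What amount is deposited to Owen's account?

$1,407.96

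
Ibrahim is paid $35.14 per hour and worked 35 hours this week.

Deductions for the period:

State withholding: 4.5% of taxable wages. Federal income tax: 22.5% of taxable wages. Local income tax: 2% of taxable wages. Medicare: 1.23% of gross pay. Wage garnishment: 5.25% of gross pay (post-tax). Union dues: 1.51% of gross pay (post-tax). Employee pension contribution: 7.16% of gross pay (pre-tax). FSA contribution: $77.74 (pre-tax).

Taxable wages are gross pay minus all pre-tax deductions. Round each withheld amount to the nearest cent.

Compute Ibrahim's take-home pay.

$657.25

Gross pay: 35 × $35.14 = $1,229.90
Employee pension contribution: $1,229.90 × 0.0716 = $88.06
FSA contribution: $77.74
Pre-tax total = $88.06 + $77.74 = $165.80
Taxable wages = $1,229.90 − $165.80 = $1,064.10
State withholding: $1,064.10 × 0.045 = $47.88
Local income tax: $1,064.10 × 0.02 = $21.28
Federal income tax: $1,064.10 × 0.225 = $239.42
Medicare: $1,229.90 × 0.0123 = $15.13
Union dues: $1,229.90 × 0.0151 = $18.57
Wage garnishment: $1,229.90 × 0.0525 = $64.57
Total deductions = $88.06 + $77.74 + $47.88 + $21.28 + $239.42 + $15.13 + $18.57 + $64.57 = $572.65
Net pay = $1,229.90 − $572.65 = $657.25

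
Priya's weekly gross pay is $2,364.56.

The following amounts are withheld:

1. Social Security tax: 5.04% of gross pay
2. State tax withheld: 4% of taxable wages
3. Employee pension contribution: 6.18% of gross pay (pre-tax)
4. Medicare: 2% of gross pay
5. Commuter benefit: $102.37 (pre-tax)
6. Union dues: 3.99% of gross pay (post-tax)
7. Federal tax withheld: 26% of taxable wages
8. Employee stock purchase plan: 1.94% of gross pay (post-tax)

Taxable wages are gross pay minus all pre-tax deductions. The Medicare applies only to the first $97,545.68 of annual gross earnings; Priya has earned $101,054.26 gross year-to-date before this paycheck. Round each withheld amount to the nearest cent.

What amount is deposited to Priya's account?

Commuter benefit: $102.37
Employee pension contribution: $2,364.56 × 0.0618 = $146.13
Pre-tax total = $102.37 + $146.13 = $248.50
Taxable wages = $2,364.56 − $248.50 = $2,116.06
Federal tax withheld: $2,116.06 × 0.26 = $550.18
State tax withheld: $2,116.06 × 0.04 = $84.64
Social Security tax: $2,364.56 × 0.0504 = $119.17
Medicare: annual cap $97,545.68 already reached (YTD $101,054.26), so $0.00
Union dues: $2,364.56 × 0.0399 = $94.35
Employee stock purchase plan: $2,364.56 × 0.0194 = $45.87
Total deductions = $102.37 + $146.13 + $550.18 + $84.64 + $119.17 + $0.00 + $94.35 + $45.87 = $1,142.71
Net pay = $2,364.56 − $1,142.71 = $1,221.85

$1,221.85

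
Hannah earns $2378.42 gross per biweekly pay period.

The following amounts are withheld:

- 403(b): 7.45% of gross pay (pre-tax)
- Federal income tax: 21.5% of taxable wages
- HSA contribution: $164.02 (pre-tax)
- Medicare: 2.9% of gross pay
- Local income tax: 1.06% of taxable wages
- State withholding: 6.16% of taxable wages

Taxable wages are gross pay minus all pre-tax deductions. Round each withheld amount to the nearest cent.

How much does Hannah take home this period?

HSA contribution: $164.02
403(b): $2378.42 × 0.0745 = $177.19
Pre-tax total = $164.02 + $177.19 = $341.21
Taxable wages = $2378.42 − $341.21 = $2037.21
Federal income tax: $2037.21 × 0.215 = $438.00
State withholding: $2037.21 × 0.0616 = $125.49
Local income tax: $2037.21 × 0.0106 = $21.59
Medicare: $2378.42 × 0.029 = $68.97
Total deductions = $164.02 + $177.19 + $438.00 + $125.49 + $21.59 + $68.97 = $995.26
Net pay = $2378.42 − $995.26 = $1383.16

$1383.16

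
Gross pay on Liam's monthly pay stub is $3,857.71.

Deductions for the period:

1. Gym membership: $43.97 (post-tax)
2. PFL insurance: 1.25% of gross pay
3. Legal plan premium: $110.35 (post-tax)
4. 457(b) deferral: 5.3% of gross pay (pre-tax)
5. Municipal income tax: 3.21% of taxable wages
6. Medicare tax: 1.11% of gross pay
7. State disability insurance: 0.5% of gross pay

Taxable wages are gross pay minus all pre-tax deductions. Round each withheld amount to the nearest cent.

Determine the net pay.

$3,271.33

457(b) deferral: $3,857.71 × 0.053 = $204.46
Taxable wages = $3,857.71 − $204.46 = $3,653.25
Municipal income tax: $3,653.25 × 0.0321 = $117.27
State disability insurance: $3,857.71 × 0.005 = $19.29
Medicare tax: $3,857.71 × 0.0111 = $42.82
PFL insurance: $3,857.71 × 0.0125 = $48.22
Gym membership: $43.97
Legal plan premium: $110.35
Total deductions = $204.46 + $117.27 + $19.29 + $42.82 + $48.22 + $43.97 + $110.35 = $586.38
Net pay = $3,857.71 − $586.38 = $3,271.33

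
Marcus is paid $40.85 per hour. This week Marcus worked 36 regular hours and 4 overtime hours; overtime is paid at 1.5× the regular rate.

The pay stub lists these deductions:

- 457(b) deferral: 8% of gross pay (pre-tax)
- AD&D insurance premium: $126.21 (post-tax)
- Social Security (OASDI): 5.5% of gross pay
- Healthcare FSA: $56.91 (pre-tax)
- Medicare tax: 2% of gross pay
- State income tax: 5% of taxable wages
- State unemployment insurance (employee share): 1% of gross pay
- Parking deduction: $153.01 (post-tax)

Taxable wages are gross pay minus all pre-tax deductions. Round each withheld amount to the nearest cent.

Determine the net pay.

$1020.40

Regular pay: 36 × $40.85 = $1470.60
Overtime pay: 4 × $40.85 × 1.5 = $245.10
Gross pay = $1470.60 + $245.10 = $1715.70
457(b) deferral: $1715.70 × 0.08 = $137.26
Healthcare FSA: $56.91
Pre-tax total = $137.26 + $56.91 = $194.17
Taxable wages = $1715.70 − $194.17 = $1521.53
State income tax: $1521.53 × 0.05 = $76.08
Social Security (OASDI): $1715.70 × 0.055 = $94.36
Medicare tax: $1715.70 × 0.02 = $34.31
State unemployment insurance (employee share): $1715.70 × 0.01 = $17.16
Parking deduction: $153.01
AD&D insurance premium: $126.21
Total deductions = $137.26 + $56.91 + $76.08 + $94.36 + $34.31 + $17.16 + $153.01 + $126.21 = $695.30
Net pay = $1715.70 − $695.30 = $1020.40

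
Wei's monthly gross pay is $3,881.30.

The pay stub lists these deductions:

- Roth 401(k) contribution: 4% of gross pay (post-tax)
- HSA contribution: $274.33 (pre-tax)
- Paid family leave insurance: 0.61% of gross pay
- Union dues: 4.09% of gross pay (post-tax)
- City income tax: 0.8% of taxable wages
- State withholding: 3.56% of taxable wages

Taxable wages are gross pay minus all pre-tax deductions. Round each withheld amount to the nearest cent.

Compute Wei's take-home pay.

HSA contribution: $274.33
Taxable wages = $3,881.30 − $274.33 = $3,606.97
State withholding: $3,606.97 × 0.0356 = $128.41
City income tax: $3,606.97 × 0.008 = $28.86
Paid family leave insurance: $3,881.30 × 0.0061 = $23.68
Union dues: $3,881.30 × 0.0409 = $158.75
Roth 401(k) contribution: $3,881.30 × 0.04 = $155.25
Total deductions = $274.33 + $128.41 + $28.86 + $23.68 + $158.75 + $155.25 = $769.28
Net pay = $3,881.30 − $769.28 = $3,112.02

$3,112.02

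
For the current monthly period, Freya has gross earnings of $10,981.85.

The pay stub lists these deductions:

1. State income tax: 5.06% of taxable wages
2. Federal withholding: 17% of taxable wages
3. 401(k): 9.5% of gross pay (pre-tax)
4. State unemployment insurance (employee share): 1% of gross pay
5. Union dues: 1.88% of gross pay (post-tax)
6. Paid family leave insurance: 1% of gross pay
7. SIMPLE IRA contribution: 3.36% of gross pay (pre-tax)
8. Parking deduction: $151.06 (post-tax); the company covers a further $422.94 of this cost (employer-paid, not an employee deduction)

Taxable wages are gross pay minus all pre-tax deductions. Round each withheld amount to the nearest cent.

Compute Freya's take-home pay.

$6,881.37

401(k): $10,981.85 × 0.095 = $1,043.28
SIMPLE IRA contribution: $10,981.85 × 0.0336 = $368.99
Pre-tax total = $1,043.28 + $368.99 = $1,412.27
Taxable wages = $10,981.85 − $1,412.27 = $9,569.58
Federal withholding: $9,569.58 × 0.17 = $1,626.83
State income tax: $9,569.58 × 0.0506 = $484.22
State unemployment insurance (employee share): $10,981.85 × 0.01 = $109.82
Paid family leave insurance: $10,981.85 × 0.01 = $109.82
Union dues: $10,981.85 × 0.0188 = $206.46
Parking deduction: $151.06
(Employer's $422.94 toward parking deduction is not withheld from the employee.)
Total deductions = $1,043.28 + $368.99 + $1,626.83 + $484.22 + $109.82 + $109.82 + $206.46 + $151.06 = $4,100.48
Net pay = $10,981.85 − $4,100.48 = $6,881.37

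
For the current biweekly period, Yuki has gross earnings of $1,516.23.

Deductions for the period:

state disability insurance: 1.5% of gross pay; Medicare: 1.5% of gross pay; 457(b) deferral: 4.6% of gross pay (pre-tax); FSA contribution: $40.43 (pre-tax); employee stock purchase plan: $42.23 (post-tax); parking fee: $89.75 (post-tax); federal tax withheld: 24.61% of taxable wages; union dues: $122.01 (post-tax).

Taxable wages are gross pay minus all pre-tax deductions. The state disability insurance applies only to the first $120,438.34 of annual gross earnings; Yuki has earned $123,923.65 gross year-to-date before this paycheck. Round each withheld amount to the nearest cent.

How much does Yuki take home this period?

FSA contribution: $40.43
457(b) deferral: $1,516.23 × 0.046 = $69.75
Pre-tax total = $40.43 + $69.75 = $110.18
Taxable wages = $1,516.23 − $110.18 = $1,406.05
Federal tax withheld: $1,406.05 × 0.2461 = $346.03
State disability insurance: annual cap $120,438.34 already reached (YTD $123,923.65), so $0.00
Medicare: $1,516.23 × 0.015 = $22.74
Employee stock purchase plan: $42.23
Parking fee: $89.75
Union dues: $122.01
Total deductions = $40.43 + $69.75 + $346.03 + $0.00 + $22.74 + $42.23 + $89.75 + $122.01 = $732.94
Net pay = $1,516.23 − $732.94 = $783.29

$783.29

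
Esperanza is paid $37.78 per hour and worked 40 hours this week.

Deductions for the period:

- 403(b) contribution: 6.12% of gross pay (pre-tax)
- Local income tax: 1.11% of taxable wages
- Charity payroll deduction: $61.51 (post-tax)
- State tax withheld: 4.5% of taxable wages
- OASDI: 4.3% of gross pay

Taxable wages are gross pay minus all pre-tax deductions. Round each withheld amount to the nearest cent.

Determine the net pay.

Gross pay: 40 × $37.78 = $1,511.20
403(b) contribution: $1,511.20 × 0.0612 = $92.49
Taxable wages = $1,511.20 − $92.49 = $1,418.71
State tax withheld: $1,418.71 × 0.045 = $63.84
Local income tax: $1,418.71 × 0.0111 = $15.75
OASDI: $1,511.20 × 0.043 = $64.98
Charity payroll deduction: $61.51
Total deductions = $92.49 + $63.84 + $15.75 + $64.98 + $61.51 = $298.57
Net pay = $1,511.20 − $298.57 = $1,212.63

$1,212.63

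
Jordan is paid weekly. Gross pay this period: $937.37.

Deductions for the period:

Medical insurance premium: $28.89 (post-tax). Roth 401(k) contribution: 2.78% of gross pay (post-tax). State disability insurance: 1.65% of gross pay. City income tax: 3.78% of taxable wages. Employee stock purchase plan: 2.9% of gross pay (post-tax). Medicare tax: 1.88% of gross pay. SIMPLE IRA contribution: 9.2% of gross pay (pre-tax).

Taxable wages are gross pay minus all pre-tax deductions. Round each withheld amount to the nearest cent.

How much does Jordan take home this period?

SIMPLE IRA contribution: $937.37 × 0.092 = $86.24
Taxable wages = $937.37 − $86.24 = $851.13
City income tax: $851.13 × 0.0378 = $32.17
State disability insurance: $937.37 × 0.0165 = $15.47
Medicare tax: $937.37 × 0.0188 = $17.62
Medical insurance premium: $28.89
Roth 401(k) contribution: $937.37 × 0.0278 = $26.06
Employee stock purchase plan: $937.37 × 0.029 = $27.18
Total deductions = $86.24 + $32.17 + $15.47 + $17.62 + $28.89 + $26.06 + $27.18 = $233.63
Net pay = $937.37 − $233.63 = $703.74

$703.74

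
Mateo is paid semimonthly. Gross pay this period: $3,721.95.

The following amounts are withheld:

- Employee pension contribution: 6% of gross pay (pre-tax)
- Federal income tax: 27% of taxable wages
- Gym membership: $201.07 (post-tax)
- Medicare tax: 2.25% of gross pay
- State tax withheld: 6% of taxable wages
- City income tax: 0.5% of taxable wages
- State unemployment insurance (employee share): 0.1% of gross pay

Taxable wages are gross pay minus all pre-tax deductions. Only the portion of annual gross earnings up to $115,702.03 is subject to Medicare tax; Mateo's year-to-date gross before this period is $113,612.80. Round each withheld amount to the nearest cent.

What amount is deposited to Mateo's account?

$2,074.79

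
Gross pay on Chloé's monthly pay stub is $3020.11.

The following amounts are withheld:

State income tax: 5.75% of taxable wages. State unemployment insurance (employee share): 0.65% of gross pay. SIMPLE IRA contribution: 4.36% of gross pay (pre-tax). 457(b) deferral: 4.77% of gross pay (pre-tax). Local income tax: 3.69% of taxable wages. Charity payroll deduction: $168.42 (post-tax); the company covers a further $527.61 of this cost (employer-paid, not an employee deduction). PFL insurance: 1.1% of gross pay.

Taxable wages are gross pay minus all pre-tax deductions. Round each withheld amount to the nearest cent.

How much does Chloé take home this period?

SIMPLE IRA contribution: $3020.11 × 0.0436 = $131.68
457(b) deferral: $3020.11 × 0.0477 = $144.06
Pre-tax total = $131.68 + $144.06 = $275.74
Taxable wages = $3020.11 − $275.74 = $2744.37
Local income tax: $2744.37 × 0.0369 = $101.27
State income tax: $2744.37 × 0.0575 = $157.80
PFL insurance: $3020.11 × 0.011 = $33.22
State unemployment insurance (employee share): $3020.11 × 0.0065 = $19.63
Charity payroll deduction: $168.42
(Employer's $527.61 toward charity payroll deduction is not withheld from the employee.)
Total deductions = $131.68 + $144.06 + $101.27 + $157.80 + $33.22 + $19.63 + $168.42 = $756.08
Net pay = $3020.11 − $756.08 = $2264.03

$2264.03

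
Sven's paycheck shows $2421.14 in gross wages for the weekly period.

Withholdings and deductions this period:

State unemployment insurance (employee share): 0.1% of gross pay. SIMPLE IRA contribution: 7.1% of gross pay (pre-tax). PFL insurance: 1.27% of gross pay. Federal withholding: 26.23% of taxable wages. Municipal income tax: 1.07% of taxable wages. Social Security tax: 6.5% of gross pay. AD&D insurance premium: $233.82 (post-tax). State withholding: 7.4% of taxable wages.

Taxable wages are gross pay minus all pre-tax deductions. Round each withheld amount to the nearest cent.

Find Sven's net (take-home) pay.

SIMPLE IRA contribution: $2421.14 × 0.071 = $171.90
Taxable wages = $2421.14 − $171.90 = $2249.24
State withholding: $2249.24 × 0.074 = $166.44
Municipal income tax: $2249.24 × 0.0107 = $24.07
Federal withholding: $2249.24 × 0.2623 = $589.98
Social Security tax: $2421.14 × 0.065 = $157.37
State unemployment insurance (employee share): $2421.14 × 0.001 = $2.42
PFL insurance: $2421.14 × 0.0127 = $30.75
AD&D insurance premium: $233.82
Total deductions = $171.90 + $166.44 + $24.07 + $589.98 + $157.37 + $2.42 + $30.75 + $233.82 = $1376.75
Net pay = $2421.14 − $1376.75 = $1044.39

$1044.39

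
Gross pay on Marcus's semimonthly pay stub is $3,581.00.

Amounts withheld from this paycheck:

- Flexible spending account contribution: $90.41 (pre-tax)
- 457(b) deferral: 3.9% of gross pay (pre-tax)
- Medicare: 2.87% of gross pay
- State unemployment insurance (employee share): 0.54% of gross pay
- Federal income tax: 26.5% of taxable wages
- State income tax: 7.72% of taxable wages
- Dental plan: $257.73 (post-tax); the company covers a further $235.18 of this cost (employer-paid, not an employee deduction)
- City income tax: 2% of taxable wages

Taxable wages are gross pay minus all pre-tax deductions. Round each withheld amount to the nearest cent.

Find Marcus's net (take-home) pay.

Flexible spending account contribution: $90.41
457(b) deferral: $3,581.00 × 0.039 = $139.66
Pre-tax total = $90.41 + $139.66 = $230.07
Taxable wages = $3,581.00 − $230.07 = $3,350.93
State income tax: $3,350.93 × 0.0772 = $258.69
City income tax: $3,350.93 × 0.02 = $67.02
Federal income tax: $3,350.93 × 0.265 = $888.00
Medicare: $3,581.00 × 0.0287 = $102.77
State unemployment insurance (employee share): $3,581.00 × 0.0054 = $19.34
Dental plan: $257.73
(Employer's $235.18 toward dental plan is not withheld from the employee.)
Total deductions = $90.41 + $139.66 + $258.69 + $67.02 + $888.00 + $102.77 + $19.34 + $257.73 = $1,823.62
Net pay = $3,581.00 − $1,823.62 = $1,757.38

$1,757.38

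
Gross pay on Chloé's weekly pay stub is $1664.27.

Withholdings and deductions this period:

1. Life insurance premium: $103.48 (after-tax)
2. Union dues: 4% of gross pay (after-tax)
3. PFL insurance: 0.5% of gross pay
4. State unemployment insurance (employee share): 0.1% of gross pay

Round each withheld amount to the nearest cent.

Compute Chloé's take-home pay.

$1484.24

State unemployment insurance (employee share): $1664.27 × 0.001 = $1.66
PFL insurance: $1664.27 × 0.005 = $8.32
Life insurance premium: $103.48
Union dues: $1664.27 × 0.04 = $66.57
Total deductions = $1.66 + $8.32 + $103.48 + $66.57 = $180.03
Net pay = $1664.27 − $180.03 = $1484.24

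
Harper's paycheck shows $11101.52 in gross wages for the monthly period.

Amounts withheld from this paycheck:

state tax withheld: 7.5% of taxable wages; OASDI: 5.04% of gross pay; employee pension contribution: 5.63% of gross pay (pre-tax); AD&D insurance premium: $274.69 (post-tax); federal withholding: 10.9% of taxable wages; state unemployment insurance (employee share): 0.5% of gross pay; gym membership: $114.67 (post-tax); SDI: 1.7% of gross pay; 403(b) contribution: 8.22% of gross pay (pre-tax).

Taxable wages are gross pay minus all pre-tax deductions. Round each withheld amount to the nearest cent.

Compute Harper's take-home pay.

$6611.07

Employee pension contribution: $11101.52 × 0.0563 = $625.02
403(b) contribution: $11101.52 × 0.0822 = $912.54
Pre-tax total = $625.02 + $912.54 = $1537.56
Taxable wages = $11101.52 − $1537.56 = $9563.96
Federal withholding: $9563.96 × 0.109 = $1042.47
State tax withheld: $9563.96 × 0.075 = $717.30
SDI: $11101.52 × 0.017 = $188.73
OASDI: $11101.52 × 0.0504 = $559.52
State unemployment insurance (employee share): $11101.52 × 0.005 = $55.51
AD&D insurance premium: $274.69
Gym membership: $114.67
Total deductions = $625.02 + $912.54 + $1042.47 + $717.30 + $188.73 + $559.52 + $55.51 + $274.69 + $114.67 = $4490.45
Net pay = $11101.52 − $4490.45 = $6611.07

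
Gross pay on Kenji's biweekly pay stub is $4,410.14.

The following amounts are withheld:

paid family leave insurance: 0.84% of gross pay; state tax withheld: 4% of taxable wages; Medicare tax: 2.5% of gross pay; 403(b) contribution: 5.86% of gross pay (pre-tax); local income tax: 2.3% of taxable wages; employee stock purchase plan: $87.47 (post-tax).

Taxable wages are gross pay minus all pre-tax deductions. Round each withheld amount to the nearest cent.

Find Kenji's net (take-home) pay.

$3,655.38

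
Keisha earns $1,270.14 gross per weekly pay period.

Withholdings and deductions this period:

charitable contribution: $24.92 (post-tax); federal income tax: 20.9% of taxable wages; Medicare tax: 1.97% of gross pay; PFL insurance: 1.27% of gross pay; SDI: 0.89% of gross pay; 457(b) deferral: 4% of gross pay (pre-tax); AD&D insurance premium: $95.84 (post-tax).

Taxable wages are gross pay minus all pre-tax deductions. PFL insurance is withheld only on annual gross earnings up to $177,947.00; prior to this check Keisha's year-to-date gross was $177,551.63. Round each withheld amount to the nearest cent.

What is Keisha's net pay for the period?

$802.39

457(b) deferral: $1,270.14 × 0.04 = $50.81
Taxable wages = $1,270.14 − $50.81 = $1,219.33
Federal income tax: $1,219.33 × 0.209 = $254.84
PFL insurance: only $177,947.00 − $177,551.63 = $395.37 of this check is subject → $395.37 × 0.0127 = $5.02
Medicare tax: $1,270.14 × 0.0197 = $25.02
SDI: $1,270.14 × 0.0089 = $11.30
Charitable contribution: $24.92
AD&D insurance premium: $95.84
Total deductions = $50.81 + $254.84 + $5.02 + $25.02 + $11.30 + $24.92 + $95.84 = $467.75
Net pay = $1,270.14 − $467.75 = $802.39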